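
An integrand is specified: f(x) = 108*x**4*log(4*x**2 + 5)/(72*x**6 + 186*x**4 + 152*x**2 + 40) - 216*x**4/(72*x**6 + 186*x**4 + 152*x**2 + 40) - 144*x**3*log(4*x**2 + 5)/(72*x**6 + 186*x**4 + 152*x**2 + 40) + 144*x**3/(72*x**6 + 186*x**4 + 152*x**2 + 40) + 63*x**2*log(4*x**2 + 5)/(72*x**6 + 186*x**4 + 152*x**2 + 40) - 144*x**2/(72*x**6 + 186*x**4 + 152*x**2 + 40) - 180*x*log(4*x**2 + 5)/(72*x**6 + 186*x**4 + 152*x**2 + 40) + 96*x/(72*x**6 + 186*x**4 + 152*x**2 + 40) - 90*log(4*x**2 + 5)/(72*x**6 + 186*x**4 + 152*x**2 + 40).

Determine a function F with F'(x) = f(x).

An antiderivative is F(x) = -3*(3*x - 2)*log(4*x**2 + 5)/(2*(3*x**2 + 2)).

The integrand splits into summands that can be handled one at a time.
Check: d/dx[-3*(3*x - 2)*log(4*x**2 + 5)/(2*(3*x**2 + 2))] = (108*x**4*log(4*x**2 + 5) - 216*x**4 - 144*x**3*log(4*x**2 + 5) + 144*x**3 + 63*x**2*log(4*x**2 + 5) - 144*x**2 - 180*x*log(4*x**2 + 5) + 96*x - 90*log(4*x**2 + 5))/(72*x**6 + 186*x**4 + 152*x**2 + 40), which equals f(x).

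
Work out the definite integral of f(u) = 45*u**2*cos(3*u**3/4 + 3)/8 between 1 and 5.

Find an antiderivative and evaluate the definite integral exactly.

Antiderivative: F(u) = 5*sin(3*u**3/4 + 3)/2; value = -5*sin(15/4)/2 + 5*sin(387/4)/2

f matches the chain-rule pattern g'(h)*h' with inner function h(u) = 3*u**3/4 + 3; substituting w = h(u) collapses the integral.
F(u) = 5*sin(3*u**3/4 + 3)/2 is an antiderivative of f.
Check: d/du[5*sin(3*u**3/4 + 3)/2] = 45*u**2*cos(3*u**3/4 + 3)/8 = f(u).
F(5) = 5*sin(387/4)/2; F(1) = 5*sin(15/4)/2.
Integral = F(5) - F(1) = -5*sin(15/4)/2 + 5*sin(387/4)/2.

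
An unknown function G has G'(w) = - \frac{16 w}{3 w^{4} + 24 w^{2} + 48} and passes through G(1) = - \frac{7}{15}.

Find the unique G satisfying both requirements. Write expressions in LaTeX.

G(w) = -1 + \frac{4}{3 \left(\frac{w^{2}}{2} + 2\right)}

G'(w) matches the chain-rule pattern g'(h)*h' with inner function h(w) = \frac{w^{2}}{2} + 2; substituting u = h(w) collapses the integral.
A general antiderivative is \frac{4}{3 \left(\frac{w^{2}}{2} + 2\right)} + C.
The condition gives C = - \frac{7}{15} - (\frac{8}{15}) = -1.
So G(w) = -1 + \frac{4}{3 \left(\frac{w^{2}}{2} + 2\right)}.
Check: d/dw[-1 + \frac{4}{3 \left(\frac{w^{2}}{2} + 2\right)}] = - \frac{16 w}{3 w^{4} + 24 w^{2} + 48} = G'(w).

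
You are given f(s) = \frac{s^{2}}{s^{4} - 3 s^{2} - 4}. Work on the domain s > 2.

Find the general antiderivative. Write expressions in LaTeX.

F(s) = \frac{\log{\left(s - 2 \right)} - \log{\left(s + 2 \right)} + \operatorname{atan}{\left(s \right)}}{5} + C

The denominator factors as \left(s - 2\right) \left(s + 2\right) \left(s^{2} + 1\right); partial fractions split f into directly integrable pieces: \frac{1}{5 \left(s^{2} + 1\right)} - \frac{1}{5 \left(s + 2\right)} + \frac{1}{5 \left(s - 2\right)}.
Check: d/ds[\frac{\log{\left(s - 2 \right)} - \log{\left(s + 2 \right)} + \operatorname{atan}{\left(s \right)}}{5}] = \frac{s^{2}}{s^{4} - 3 s^{2} - 4} = f(s).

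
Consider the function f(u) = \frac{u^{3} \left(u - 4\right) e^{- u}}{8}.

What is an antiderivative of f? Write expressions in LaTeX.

Recognize the product-rule pattern: f = v'r + vr' with v = - \frac{u^{4}}{8}, r = e^{- u}, so integration by parts undoes it.
Check: d/du[- \frac{u^{4} e^{- u}}{8}] = \frac{\left(u^{4} - 4 u^{3}\right) e^{- u}}{8}, which equals f(u).

An antiderivative is F(u) = - \frac{u^{4} e^{- u}}{8}.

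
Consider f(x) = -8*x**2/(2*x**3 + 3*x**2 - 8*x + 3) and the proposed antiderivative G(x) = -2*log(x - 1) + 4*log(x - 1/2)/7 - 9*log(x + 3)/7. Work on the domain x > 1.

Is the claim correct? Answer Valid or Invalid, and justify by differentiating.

Invalid: d/dx[G] - f = 9/(7*x + 21), which is not 0.

d/dx[G] = (-38*x**2 - 27*x + 9)/(14*x**3 + 21*x**2 - 56*x + 21)
d/dx[G] - f(x) = 9/(7*x + 21) != 0.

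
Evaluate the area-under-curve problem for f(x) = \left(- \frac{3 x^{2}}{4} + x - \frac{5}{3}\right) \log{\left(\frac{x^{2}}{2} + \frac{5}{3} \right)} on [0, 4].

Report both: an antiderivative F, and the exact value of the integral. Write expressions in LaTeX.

Antiderivative: F(x) = \frac{6 x^{3} - 18 x^{2} + 3 x \left(- 3 x^{2} + 6 x - 20\right) \log{\left(\frac{x^{2}}{2} + \frac{5}{3} \right)} + 60 x + 60 \log{\left(x^{2} + \frac{10}{3} \right)} - 20 \sqrt{30} \operatorname{atan}{\left(\frac{\sqrt{30} x}{10} \right)}}{36}; value = - \frac{44 \log{\left(\frac{29}{3} \right)}}{3} - \frac{5 \sqrt{30} \operatorname{atan}{\left(\frac{2 \sqrt{30}}{5} \right)}}{9} - \frac{5 \log{\left(\frac{10}{3} \right)}}{3} + \frac{5 \log{\left(\frac{58}{3} \right)}}{3} + \frac{28}{3}

A candidate is checked by its d/dx: the result must match f(x).
F(x) = \frac{6 x^{3} - 18 x^{2} + 3 x \left(- 3 x^{2} + 6 x - 20\right) \log{\left(\frac{x^{2}}{2} + \frac{5}{3} \right)} + 60 x + 60 \log{\left(x^{2} + \frac{10}{3} \right)} - 20 \sqrt{30} \operatorname{atan}{\left(\frac{\sqrt{30} x}{10} \right)}}{36} is an antiderivative of f.
Check: d/dx[\frac{6 x^{3} - 18 x^{2} + 3 x \left(- 3 x^{2} + 6 x - 20\right) \log{\left(\frac{x^{2}}{2} + \frac{5}{3} \right)} + 60 x + 60 \log{\left(x^{2} + \frac{10}{3} \right)} - 20 \sqrt{30} \operatorname{atan}{\left(\frac{\sqrt{30} x}{10} \right)}}{36}] = - \frac{3 x^{2} \log{\left(3 x^{2} + 10 \right)}}{4} + \frac{3 x^{2} \log{\left(6 \right)}}{4} + x \log{\left(3 x^{2} + 10 \right)} - x \log{\left(6 \right)} - \frac{5 \log{\left(3 x^{2} + 10 \right)}}{3} + \frac{5 \log{\left(6 \right)}}{3}, which equals f(x).
F(4) = - \frac{44 \log{\left(\frac{29}{3} \right)}}{3} - \frac{5 \sqrt{30} \operatorname{atan}{\left(\frac{2 \sqrt{30}}{5} \right)}}{9} + \frac{5 \log{\left(\frac{58}{3} \right)}}{3} + \frac{28}{3}; F(0) = \frac{5 \log{\left(\frac{10}{3} \right)}}{3}.
Integral = F(4) - F(0) = - \frac{44 \log{\left(\frac{29}{3} \right)}}{3} - \frac{5 \sqrt{30} \operatorname{atan}{\left(\frac{2 \sqrt{30}}{5} \right)}}{9} - \frac{5 \log{\left(\frac{10}{3} \right)}}{3} + \frac{5 \log{\left(\frac{58}{3} \right)}}{3} + \frac{28}{3}.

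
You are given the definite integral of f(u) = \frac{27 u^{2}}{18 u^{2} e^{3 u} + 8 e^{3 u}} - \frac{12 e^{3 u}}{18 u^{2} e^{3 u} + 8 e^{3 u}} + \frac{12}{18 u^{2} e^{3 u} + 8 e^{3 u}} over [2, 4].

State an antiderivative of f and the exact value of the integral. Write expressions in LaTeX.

Antiderivative: F(u) = - \operatorname{atan}{\left(\frac{3 u}{2} \right)} - \frac{e^{- 3 u}}{2}; value = - \operatorname{atan}{\left(6 \right)} - \frac{1}{2 e^{12}} + \frac{1}{2 e^{6}} + \operatorname{atan}{\left(3 \right)}

Integrate term by term and add the pieces.
F(u) = - \operatorname{atan}{\left(\frac{3 u}{2} \right)} - \frac{e^{- 3 u}}{2} is an antiderivative of f.
Check: d/du[- \operatorname{atan}{\left(\frac{3 u}{2} \right)} - \frac{e^{- 3 u}}{2}] = \frac{27 u^{2} - 12 e^{3 u} + 12}{18 u^{2} e^{3 u} + 8 e^{3 u}}, which equals f(u).
F(4) = - \operatorname{atan}{\left(6 \right)} - \frac{1}{2 e^{12}}; F(2) = - \operatorname{atan}{\left(3 \right)} - \frac{1}{2 e^{6}}.
Integral = F(4) - F(2) = - \operatorname{atan}{\left(6 \right)} - \frac{1}{2 e^{12}} + \frac{1}{2 e^{6}} + \operatorname{atan}{\left(3 \right)}.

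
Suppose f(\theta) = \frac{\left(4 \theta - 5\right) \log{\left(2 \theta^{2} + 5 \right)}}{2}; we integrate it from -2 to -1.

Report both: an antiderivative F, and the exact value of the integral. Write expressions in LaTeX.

A candidate is checked by its d/d\theta: the result must match f(\theta).
F(\theta) = - \theta^{2} + 5 \theta + \left(\theta^{2} - \frac{5 \theta}{2}\right) \log{\left(2 \theta^{2} + 5 \right)} + \frac{5 \log{\left(\theta^{2} + \frac{5}{2} \right)}}{2} - \frac{5 \sqrt{10} \operatorname{atan}{\left(\frac{\sqrt{10} \theta}{5} \right)}}{2} is an antiderivative of f.
Check: d/d\theta[- \theta^{2} + 5 \theta + \left(\theta^{2} - \frac{5 \theta}{2}\right) \log{\left(2 \theta^{2} + 5 \right)} + \frac{5 \log{\left(\theta^{2} + \frac{5}{2} \right)}}{2} - \frac{5 \sqrt{10} \operatorname{atan}{\left(\frac{\sqrt{10} \theta}{5} \right)}}{2}] = 2 \theta \log{\left(2 \theta^{2} + 5 \right)} - \frac{5 \log{\left(2 \theta^{2} + 5 \right)}}{2}, which equals f(\theta).
F(-1) = -6 + \frac{5 \log{\left(\frac{7}{2} \right)}}{2} + \frac{5 \sqrt{10} \operatorname{atan}{\left(\frac{\sqrt{10}}{5} \right)}}{2} + \frac{7 \log{\left(7 \right)}}{2}; F(-2) = -14 + \frac{5 \log{\left(\frac{13}{2} \right)}}{2} + \frac{5 \sqrt{10} \operatorname{atan}{\left(\frac{2 \sqrt{10}}{5} \right)}}{2} + 9 \log{\left(13 \right)}.
Integral = F(-1) - F(-2) = - 9 \log{\left(13 \right)} - \frac{5 \sqrt{10} \operatorname{atan}{\left(\frac{2 \sqrt{10}}{5} \right)}}{2} - \frac{5 \log{\left(\frac{13}{2} \right)}}{2} + \frac{5 \log{\left(\frac{7}{2} \right)}}{2} + \frac{5 \sqrt{10} \operatorname{atan}{\left(\frac{\sqrt{10}}{5} \right)}}{2} + \frac{7 \log{\left(7 \right)}}{2} + 8.

Antiderivative: F(\theta) = - \theta^{2} + 5 \theta + \left(\theta^{2} - \frac{5 \theta}{2}\right) \log{\left(2 \theta^{2} + 5 \right)} + \frac{5 \log{\left(\theta^{2} + \frac{5}{2} \right)}}{2} - \frac{5 \sqrt{10} \operatorname{atan}{\left(\frac{\sqrt{10} \theta}{5} \right)}}{2}; value = - 9 \log{\left(13 \right)} - \frac{5 \sqrt{10} \operatorname{atan}{\left(\frac{2 \sqrt{10}}{5} \right)}}{2} - \frac{5 \log{\left(\frac{13}{2} \right)}}{2} + \frac{5 \log{\left(\frac{7}{2} \right)}}{2} + \frac{5 \sqrt{10} \operatorname{atan}{\left(\frac{\sqrt{10}}{5} \right)}}{2} + \frac{7 \log{\left(7 \right)}}{2} + 8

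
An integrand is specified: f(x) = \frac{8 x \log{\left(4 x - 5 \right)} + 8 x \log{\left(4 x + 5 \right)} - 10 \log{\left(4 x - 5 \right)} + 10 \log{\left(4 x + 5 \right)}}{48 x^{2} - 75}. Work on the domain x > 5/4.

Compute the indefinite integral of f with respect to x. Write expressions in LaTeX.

F(x) = \frac{\log{\left(4 x - 5 \right)} \log{\left(4 x + 5 \right)}}{6} + C

Recognize the product-rule pattern: f = u'v + uv' with u = \frac{\log{\left(4 x - 5 \right)}}{6}, v = \log{\left(4 x + 5 \right)}, so integration by parts undoes it.
Check: d/dx[\frac{\log{\left(4 x - 5 \right)} \log{\left(4 x + 5 \right)}}{6}] = \frac{8 x \log{\left(4 x - 5 \right)} + 8 x \log{\left(4 x + 5 \right)} - 10 \log{\left(4 x - 5 \right)} + 10 \log{\left(4 x + 5 \right)}}{48 x^{2} - 75} = f(x).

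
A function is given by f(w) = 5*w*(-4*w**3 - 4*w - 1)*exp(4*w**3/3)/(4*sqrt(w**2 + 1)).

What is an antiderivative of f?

An antiderivative is F(w) = -5*sqrt(w**2 + 1)*exp(4*w**3/3)/4.

f has the shape u'v + uv' for u = -5*sqrt(w**2 + 1)/4 and v = exp(4*w**3/3) — it is the derivative of the product u*v.
Check: d/dw[-5*sqrt(w**2 + 1)*exp(4*w**3/3)/4] = (-20*w**4*exp(4*w**3/3) - 20*w**2*exp(4*w**3/3) - 5*w*exp(4*w**3/3))/(4*sqrt(w**2 + 1)), which equals f(w).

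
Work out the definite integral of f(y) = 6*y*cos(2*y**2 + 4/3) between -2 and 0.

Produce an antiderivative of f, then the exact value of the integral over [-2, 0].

f matches the chain-rule pattern g'(h)*h' with inner function h(y) = 2*y**2 + 4/3; substituting u = h(y) collapses the integral.
F(y) = 3*sin(2*y**2 + 4/3)/2 is an antiderivative of f.
Check: d/dy[3*sin(2*y**2 + 4/3)/2] = 6*y*cos(2*y**2 + 4/3) = f(y).
F(0) = 3*sin(4/3)/2; F(-2) = 3*sin(28/3)/2.
Integral = F(0) - F(-2) = -3*sin(28/3)/2 + 3*sin(4/3)/2.

Antiderivative: F(y) = 3*sin(2*y**2 + 4/3)/2; value = -3*sin(28/3)/2 + 3*sin(4/3)/2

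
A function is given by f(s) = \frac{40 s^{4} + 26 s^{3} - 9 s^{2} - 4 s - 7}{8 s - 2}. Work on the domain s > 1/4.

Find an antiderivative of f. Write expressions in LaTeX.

An antiderivative is F(s) = \frac{5 s^{4}}{4} + \frac{3 s^{3}}{2} - \frac{s}{2} - \log{\left(4 s - 1 \right)}.

A first test for any F(s): its s-derivative must equal f(s) identically.
Check: d/ds[\frac{5 s^{4}}{4} + \frac{3 s^{3}}{2} - \frac{s}{2} - \log{\left(4 s - 1 \right)}] = \frac{40 s^{4} + 26 s^{3} - 9 s^{2} - 4 s - 7}{8 s - 2} = f(s).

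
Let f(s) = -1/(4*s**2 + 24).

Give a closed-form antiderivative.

An antiderivative is F(s) = -sqrt(6)*atan(sqrt(6)*s/6)/24.

Recover f(s) by differentiating a candidate F(s); any mismatch rules it out.
Check: d/ds[-sqrt(6)*atan(sqrt(6)*s/6)/24] = -1/(4*s**2 + 24) = f(s).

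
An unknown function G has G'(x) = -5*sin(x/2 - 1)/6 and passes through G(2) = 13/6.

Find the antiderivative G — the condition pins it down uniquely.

G(x) = (10*cos(x/2 - 1) + 3)/6

Since d/dx undoes antidifferentiation here, G(x) must give back the stated G'(x).
A general antiderivative is 5*cos(x/2 - 1)/3 + C.
The condition gives C = 13/6 - (5/3) = 1/2.
So G(x) = (10*cos(x/2 - 1) + 3)/6.
Check: d/dx[(10*cos(x/2 - 1) + 3)/6] = -5*sin(x/2 - 1)/6 = G'(x).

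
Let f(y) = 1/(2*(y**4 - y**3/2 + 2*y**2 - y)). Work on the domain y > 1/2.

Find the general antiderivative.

F(y) = -log(y)/2 + 4*log(y - 1/2)/9 + log(y**2 + 2)/36 - sqrt(2)*atan(sqrt(2)*y/2)/9 + C

Factor the denominator (y*(2*y - 1)*(y**2 + 2)) and decompose: f = (y - 4)/(18*(y**2 + 2)) + 8/(9*(2*y - 1)) - 1/(2*y); each piece integrates to a log, atan, or power term.
Check: d/dy[-log(y)/2 + 4*log(y - 1/2)/9 + log(y**2 + 2)/36 - sqrt(2)*atan(sqrt(2)*y/2)/9] = 1/(2*y**4 - y**3 + 4*y**2 - 2*y), which equals f(y).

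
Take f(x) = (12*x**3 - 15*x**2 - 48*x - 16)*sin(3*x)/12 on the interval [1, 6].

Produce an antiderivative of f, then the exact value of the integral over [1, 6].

Antiderivative: F(x) = -x**3*cos(3*x)/3 + x**2*sin(3*x)/3 + 5*x**2*cos(3*x)/12 - 5*x*sin(3*x)/18 + 14*x*cos(3*x)/9 - 14*sin(3*x)/27 + 19*cos(3*x)/54; value = -2555*cos(18)/54 + 265*sin(18)/27 + 25*sin(3)/54 - 215*cos(3)/108

A candidate is checked by its d/dx: the result must match f(x).
F(x) = -x**3*cos(3*x)/3 + x**2*sin(3*x)/3 + 5*x**2*cos(3*x)/12 - 5*x*sin(3*x)/18 + 14*x*cos(3*x)/9 - 14*sin(3*x)/27 + 19*cos(3*x)/54 is an antiderivative of f.
Check: d/dx[-x**3*cos(3*x)/3 + x**2*sin(3*x)/3 + 5*x**2*cos(3*x)/12 - 5*x*sin(3*x)/18 + 14*x*cos(3*x)/9 - 14*sin(3*x)/27 + 19*cos(3*x)/54] = x**3*sin(3*x) - 5*x**2*sin(3*x)/4 - 4*x*sin(3*x) - 4*sin(3*x)/3, which equals f(x).
F(6) = -2555*cos(18)/54 + 265*sin(18)/27; F(1) = 215*cos(3)/108 - 25*sin(3)/54.
Integral = F(6) - F(1) = -2555*cos(18)/54 + 265*sin(18)/27 + 25*sin(3)/54 - 215*cos(3)/108.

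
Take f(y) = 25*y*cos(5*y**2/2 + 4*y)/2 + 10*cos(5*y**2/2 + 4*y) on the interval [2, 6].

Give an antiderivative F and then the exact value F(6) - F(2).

Antiderivative: F(y) = 5*sin(5*y**2/2 + 4*y)/2; value = -5*sin(18)/2 + 5*sin(114)/2

f matches the chain-rule pattern g'(h)*h' with inner function h(y) = 5*y**2/2 + 4*y; substituting u = h(y) collapses the integral.
F(y) = 5*sin(5*y**2/2 + 4*y)/2 is an antiderivative of f.
Check: d/dy[5*sin(5*y**2/2 + 4*y)/2] = 25*y*cos(5*y**2/2 + 4*y)/2 + 10*cos(5*y**2/2 + 4*y) = f(y).
F(6) = 5*sin(114)/2; F(2) = 5*sin(18)/2.
Integral = F(6) - F(2) = -5*sin(18)/2 + 5*sin(114)/2.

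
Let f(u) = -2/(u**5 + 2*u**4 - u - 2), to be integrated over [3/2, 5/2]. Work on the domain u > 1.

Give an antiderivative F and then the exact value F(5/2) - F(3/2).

The denominator factors as (u - 1)*(u + 1)*(u + 2)*(u**2 + 1); partial fractions split f into directly integrable pieces: -(u - 2)/(5*(u**2 + 1)) - 2/(15*(u + 2)) + 1/(2*(u + 1)) - 1/(6*(u - 1)).
F(u) = (-5*log(u - 1) + 15*log(u + 1) - 4*log(u + 2) - 3*log(u**2 + 1) + 12*atan(u))/30 is an antiderivative of f.
Check: d/du[(-5*log(u - 1) + 15*log(u + 1) - 4*log(u + 2) - 3*log(u**2 + 1) + 12*atan(u))/30] = -2/(u**5 + 2*u**4 - u - 2) = f(u).
F(5/2) = -2*log(9/2)/15 - log(29/4)/10 - log(3/2)/6 + 2*atan(5/2)/5 + log(7/2)/2; F(3/2) = -2*log(7/2)/15 - log(13/4)/10 + log(2)/6 + 2*atan(3/2)/5 + log(5/2)/2.
Integral = F(5/2) - F(3/2) = -log(5/2)/2 - 2*atan(3/2)/5 - 2*log(9/2)/15 - log(29/4)/10 - log(2)/6 - log(3/2)/6 + log(13/4)/10 + 2*atan(5/2)/5 + 19*log(7/2)/30.

Antiderivative: F(u) = (-5*log(u - 1) + 15*log(u + 1) - 4*log(u + 2) - 3*log(u**2 + 1) + 12*atan(u))/30; value = -log(5/2)/2 - 2*atan(3/2)/5 - 2*log(9/2)/15 - log(29/4)/10 - log(2)/6 - log(3/2)/6 + log(13/4)/10 + 2*atan(5/2)/5 + 19*log(7/2)/30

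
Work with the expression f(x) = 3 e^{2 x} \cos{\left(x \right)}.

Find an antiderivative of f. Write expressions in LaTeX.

An antiderivative is F(x) = \frac{3 \left(\sin{\left(x \right)} + 2 \cos{\left(x \right)}\right) e^{2 x}}{5}.

A first test for any F(x): its x-derivative must equal f(x) identically.
Check: d/dx[\frac{3 \left(\sin{\left(x \right)} + 2 \cos{\left(x \right)}\right) e^{2 x}}{5}] = 3 e^{2 x} \cos{\left(x \right)} = f(x).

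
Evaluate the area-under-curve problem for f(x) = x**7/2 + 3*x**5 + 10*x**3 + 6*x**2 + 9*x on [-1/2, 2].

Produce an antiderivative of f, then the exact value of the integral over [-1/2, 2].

Integrate term by term and add the pieces.
F(x) = (x**8 + 8*x**6 + 40*x**4 + 32*x**3 + 72*x**2 + 16)/16 is an antiderivative of f.
Check: d/dx[(x**8 + 8*x**6 + 40*x**4 + 32*x**3 + 72*x**2 + 16)/16] = x**7/2 + 3*x**5 + 10*x**3 + 6*x**2 + 9*x = f(x).
F(2) = 123; F(-1/2) = 8353/4096.
Integral = F(2) - F(-1/2) = 495455/4096.

Antiderivative: F(x) = (x**8 + 8*x**6 + 40*x**4 + 32*x**3 + 72*x**2 + 16)/16; value = 495455/4096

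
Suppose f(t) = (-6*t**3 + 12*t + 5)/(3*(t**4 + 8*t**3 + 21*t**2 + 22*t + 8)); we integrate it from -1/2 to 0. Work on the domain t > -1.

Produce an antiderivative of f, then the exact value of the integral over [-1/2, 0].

Factor the denominator (3*(t + 1)**2*(t + 2)*(t + 4)) and decompose: f = -341/(54*(t + 4)) + 29/(6*(t + 2)) - 14/(27*(t + 1)) - 1/(9*(t + 1)**2); each piece integrates to a log, atan, or power term.
F(t) = -14*log(t + 1)/27 + 29*log(t + 2)/6 - 341*log(t + 4)/54 + 1/(9*t + 9) is an antiderivative of f.
Check: d/dt[-14*log(t + 1)/27 + 29*log(t + 2)/6 - 341*log(t + 4)/54 + 1/(9*t + 9)] = (-6*t**3 + 12*t + 5)/(3*t**4 + 24*t**3 + 63*t**2 + 66*t + 24), which equals f(t).
F(0) = -341*log(4)/54 + 1/9 + 29*log(2)/6; F(-1/2) = -341*log(7/2)/54 + 2/9 + 14*log(2)/27 + 29*log(3/2)/6.
Integral = F(0) - F(-1/2) = -341*log(4)/54 - 29*log(3/2)/6 - 1/9 + 233*log(2)/54 + 341*log(7/2)/54.

Antiderivative: F(t) = -14*log(t + 1)/27 + 29*log(t + 2)/6 - 341*log(t + 4)/54 + 1/(9*t + 9); value = -341*log(4)/54 - 29*log(3/2)/6 - 1/9 + 233*log(2)/54 + 341*log(7/2)/54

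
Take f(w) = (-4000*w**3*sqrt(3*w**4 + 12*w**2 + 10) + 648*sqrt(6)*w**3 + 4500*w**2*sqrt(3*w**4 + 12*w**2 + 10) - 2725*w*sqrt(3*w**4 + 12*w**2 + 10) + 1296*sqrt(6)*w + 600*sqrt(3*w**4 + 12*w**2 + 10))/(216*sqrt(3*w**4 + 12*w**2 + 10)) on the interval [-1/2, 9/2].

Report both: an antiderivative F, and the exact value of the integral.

An antiderivative F(w) passes only if d/dw[F] lands on f(w) exactly.
F(w) = sqrt(6)*(-2000*sqrt(6)*w**4 + 3000*sqrt(6)*w**3 - 2725*sqrt(6)*w**2 + 1200*sqrt(6)*w + 1296*sqrt(3*w**4 + 12*w**2 + 10) - 320*sqrt(6))/2592 is an antiderivative of f.
Check: d/dw[sqrt(6)*(-2000*sqrt(6)*w**4 + 3000*sqrt(6)*w**3 - 2725*sqrt(6)*w**2 + 1200*sqrt(6)*w + 1296*sqrt(3*w**4 + 12*w**2 + 10) - 320*sqrt(6))/2592] = (-4000*w**3*sqrt(3*w**4 + 12*w**2 + 10) + 648*sqrt(6)*w**3 + 4500*w**2*sqrt(3*w**4 + 12*w**2 + 10) - 2725*w*sqrt(3*w**4 + 12*w**2 + 10) + 1296*sqrt(6)*w + 600*sqrt(3*w**4 + 12*w**2 + 10))/(216*sqrt(3*w**4 + 12*w**2 + 10)) = f(w).
F(9/2) = -2387405/1728 + sqrt(142386)/8; F(-1/2) = -8405/1728 + sqrt(1266)/8.
Integral = F(9/2) - F(-1/2) = -99125/72 - sqrt(1266)/8 + sqrt(142386)/8.

Antiderivative: F(w) = sqrt(6)*(-2000*sqrt(6)*w**4 + 3000*sqrt(6)*w**3 - 2725*sqrt(6)*w**2 + 1200*sqrt(6)*w + 1296*sqrt(3*w**4 + 12*w**2 + 10) - 320*sqrt(6))/2592; value = -99125/72 - sqrt(1266)/8 + sqrt(142386)/8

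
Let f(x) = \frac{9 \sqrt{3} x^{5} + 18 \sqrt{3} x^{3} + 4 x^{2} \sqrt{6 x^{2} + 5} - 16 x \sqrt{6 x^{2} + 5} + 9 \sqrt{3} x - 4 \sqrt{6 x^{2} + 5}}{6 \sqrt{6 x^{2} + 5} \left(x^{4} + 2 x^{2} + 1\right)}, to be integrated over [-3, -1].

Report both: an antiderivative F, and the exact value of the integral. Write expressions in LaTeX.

Antiderivative: F(x) = \frac{2 - x}{\frac{3 x^{2}}{2} + \frac{3}{2}} + \frac{3 \sqrt{2 x^{2} + \frac{5}{3}}}{4}; value = - \frac{\sqrt{177}}{4} + \frac{2}{3} + \frac{\sqrt{33}}{4}

Check any antiderivative F(x) by computing F'(x) and comparing it with f(x).
F(x) = \frac{2 - x}{\frac{3 x^{2}}{2} + \frac{3}{2}} + \frac{3 \sqrt{2 x^{2} + \frac{5}{3}}}{4} is an antiderivative of f.
Check: d/dx[\frac{2 - x}{\frac{3 x^{2}}{2} + \frac{3}{2}} + \frac{3 \sqrt{2 x^{2} + \frac{5}{3}}}{4}] = \frac{9 \sqrt{3} x^{5} + 18 \sqrt{3} x^{3} + 4 x^{2} \sqrt{6 x^{2} + 5} - 16 x \sqrt{6 x^{2} + 5} + 9 \sqrt{3} x - 4 \sqrt{6 x^{2} + 5}}{6 x^{4} \sqrt{6 x^{2} + 5} + 12 x^{2} \sqrt{6 x^{2} + 5} + 6 \sqrt{6 x^{2} + 5}}, which equals f(x).
F(-1) = 1 + \frac{\sqrt{33}}{4}; F(-3) = \frac{1}{3} + \frac{\sqrt{177}}{4}.
Integral = F(-1) - F(-3) = - \frac{\sqrt{177}}{4} + \frac{2}{3} + \frac{\sqrt{33}}{4}.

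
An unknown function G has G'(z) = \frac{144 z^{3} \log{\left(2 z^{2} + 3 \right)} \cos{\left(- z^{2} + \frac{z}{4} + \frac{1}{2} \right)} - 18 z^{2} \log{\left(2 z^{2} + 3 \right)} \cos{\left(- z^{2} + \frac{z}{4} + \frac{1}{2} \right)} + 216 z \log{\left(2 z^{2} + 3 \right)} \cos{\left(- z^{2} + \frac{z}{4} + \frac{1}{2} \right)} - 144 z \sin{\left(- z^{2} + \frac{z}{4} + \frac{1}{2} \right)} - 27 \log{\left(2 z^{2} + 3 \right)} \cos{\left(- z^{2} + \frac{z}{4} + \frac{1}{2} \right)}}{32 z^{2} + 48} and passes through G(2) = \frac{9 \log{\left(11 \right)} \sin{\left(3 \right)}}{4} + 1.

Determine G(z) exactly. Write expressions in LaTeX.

G(z) = - \frac{9 \log{\left(2 z^{2} + 3 \right)} \sin{\left(- z^{2} + \frac{z}{4} + \frac{1}{2} \right)}}{4} + 1

Recognize the product-rule pattern: G'(z) = u'v + uv' with u = - \frac{9 \log{\left(2 z^{2} + 3 \right)}}{4}, v = \sin{\left(- z^{2} + \frac{z}{4} + \frac{1}{2} \right)}, so integration by parts undoes it.
A general antiderivative is - \frac{9 \log{\left(2 z^{2} + 3 \right)} \sin{\left(- z^{2} + \frac{z}{4} + \frac{1}{2} \right)}}{4} + C.
The condition gives C = \frac{9 \log{\left(11 \right)} \sin{\left(3 \right)}}{4} + 1 - (\frac{9 \log{\left(11 \right)} \sin{\left(3 \right)}}{4}) = 1.
So G(z) = - \frac{9 \log{\left(2 z^{2} + 3 \right)} \sin{\left(- z^{2} + \frac{z}{4} + \frac{1}{2} \right)}}{4} + 1.
Check: d/dz[- \frac{9 \log{\left(2 z^{2} + 3 \right)} \sin{\left(- z^{2} + \frac{z}{4} + \frac{1}{2} \right)}}{4} + 1] = \frac{144 z^{3} \log{\left(2 z^{2} + 3 \right)} \cos{\left(- z^{2} + \frac{z}{4} + \frac{1}{2} \right)} - 18 z^{2} \log{\left(2 z^{2} + 3 \right)} \cos{\left(- z^{2} + \frac{z}{4} + \frac{1}{2} \right)} + 216 z \log{\left(2 z^{2} + 3 \right)} \cos{\left(- z^{2} + \frac{z}{4} + \frac{1}{2} \right)} - 144 z \sin{\left(- z^{2} + \frac{z}{4} + \frac{1}{2} \right)} - 27 \log{\left(2 z^{2} + 3 \right)} \cos{\left(- z^{2} + \frac{z}{4} + \frac{1}{2} \right)}}{32 z^{2} + 48} = G'(z).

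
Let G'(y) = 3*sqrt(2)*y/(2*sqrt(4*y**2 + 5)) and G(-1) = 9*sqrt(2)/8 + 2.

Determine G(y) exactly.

G(y) = sqrt(2)*(3*sqrt(4*y**2 + 5) + 8*sqrt(2))/8

G'(y) matches the chain-rule pattern g'(h)*h' with inner function h(y) = 2*y**2 + 5/2; substituting u = h(y) collapses the integral.
A general antiderivative is 3*sqrt(2*y**2 + 5/2)/4 + C.
The condition gives C = 9*sqrt(2)/8 + 2 - (9*sqrt(2)/8) = 2.
So G(y) = sqrt(2)*(3*sqrt(4*y**2 + 5) + 8*sqrt(2))/8.
Check: d/dy[sqrt(2)*(3*sqrt(4*y**2 + 5) + 8*sqrt(2))/8] = 3*sqrt(2)*y/(2*sqrt(4*y**2 + 5)) = G'(y).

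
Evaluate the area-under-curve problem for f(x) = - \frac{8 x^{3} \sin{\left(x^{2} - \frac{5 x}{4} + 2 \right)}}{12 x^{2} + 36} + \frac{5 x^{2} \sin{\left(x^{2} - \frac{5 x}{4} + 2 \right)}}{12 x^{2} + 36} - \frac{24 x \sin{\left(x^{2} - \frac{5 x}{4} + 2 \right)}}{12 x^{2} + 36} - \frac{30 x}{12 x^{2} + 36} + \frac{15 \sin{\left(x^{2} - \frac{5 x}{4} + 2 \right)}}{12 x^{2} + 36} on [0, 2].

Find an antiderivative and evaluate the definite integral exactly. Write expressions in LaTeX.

The integrand splits into summands that can be handled one at a time.
F(x) = \frac{- 15 \log{\left(x^{2} + 3 \right)} + 4 \cos{\left(x^{2} - \frac{5 x}{4} + 2 \right)}}{12} is an antiderivative of f.
Check: d/dx[\frac{- 15 \log{\left(x^{2} + 3 \right)} + 4 \cos{\left(x^{2} - \frac{5 x}{4} + 2 \right)}}{12}] = \frac{- 8 x^{3} \sin{\left(x^{2} - \frac{5 x}{4} + 2 \right)} + 5 x^{2} \sin{\left(x^{2} - \frac{5 x}{4} + 2 \right)} - 24 x \sin{\left(x^{2} - \frac{5 x}{4} + 2 \right)} - 30 x + 15 \sin{\left(x^{2} - \frac{5 x}{4} + 2 \right)}}{12 x^{2} + 36}, which equals f(x).
F(2) = - \frac{5 \log{\left(7 \right)}}{4} + \frac{\cos{\left(\frac{7}{2} \right)}}{3}; F(0) = - \frac{5 \log{\left(3 \right)}}{4} + \frac{\cos{\left(2 \right)}}{3}.
Integral = F(2) - F(0) = - \frac{5 \log{\left(7 \right)}}{4} + \frac{\cos{\left(\frac{7}{2} \right)}}{3} - \frac{\cos{\left(2 \right)}}{3} + \frac{5 \log{\left(3 \right)}}{4}.

Antiderivative: F(x) = \frac{- 15 \log{\left(x^{2} + 3 \right)} + 4 \cos{\left(x^{2} - \frac{5 x}{4} + 2 \right)}}{12}; value = - \frac{5 \log{\left(7 \right)}}{4} + \frac{\cos{\left(\frac{7}{2} \right)}}{3} - \frac{\cos{\left(2 \right)}}{3} + \frac{5 \log{\left(3 \right)}}{4}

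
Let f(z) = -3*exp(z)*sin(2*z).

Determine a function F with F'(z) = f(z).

An antiderivative is F(z) = -3*exp(z)*sin(2*z)/5 + 6*exp(z)*cos(2*z)/5.

A first test for any F(z): its z-derivative must equal f(z) identically.
Check: d/dz[-3*exp(z)*sin(2*z)/5 + 6*exp(z)*cos(2*z)/5] = -3*exp(z)*sin(2*z) = f(z).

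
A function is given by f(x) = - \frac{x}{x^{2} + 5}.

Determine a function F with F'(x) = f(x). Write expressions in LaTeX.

An antiderivative is F(x) = - \frac{\log{\left(\frac{x^{2}}{2} + \frac{5}{2} \right)}}{2}.

f matches the chain-rule pattern g'(h)*h' with inner function h(x) = \frac{x^{2}}{2} + \frac{5}{2}; substituting u = h(x) collapses the integral.
Check: d/dx[- \frac{\log{\left(\frac{x^{2}}{2} + \frac{5}{2} \right)}}{2}] = - \frac{x}{x^{2} + 5} = f(x).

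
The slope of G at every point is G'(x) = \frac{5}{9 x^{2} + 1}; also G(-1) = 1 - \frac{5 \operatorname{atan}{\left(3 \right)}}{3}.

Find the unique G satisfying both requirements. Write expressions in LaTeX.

Whatever form G(x) takes, its d/dx must return the stated G'(x).
A general antiderivative is \frac{5 \operatorname{atan}{\left(3 x \right)}}{3} + C.
The condition gives C = 1 - \frac{5 \operatorname{atan}{\left(3 \right)}}{3} - (- \frac{5 \operatorname{atan}{\left(3 \right)}}{3}) = 1.
So G(x) = \frac{5 \operatorname{atan}{\left(3 x \right)}}{3} + 1.
Check: d/dx[\frac{5 \operatorname{atan}{\left(3 x \right)}}{3} + 1] = \frac{5}{9 x^{2} + 1} = G'(x).

G(x) = \frac{5 \operatorname{atan}{\left(3 x \right)}}{3} + 1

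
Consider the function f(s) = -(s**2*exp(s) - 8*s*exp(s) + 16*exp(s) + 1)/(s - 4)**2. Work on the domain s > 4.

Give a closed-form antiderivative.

Since d/ds undoes antidifferentiation here, F'(s) = f(s) is required of F(s).
Check: d/ds[(-(s - 4)*exp(s) + 1)/(s - 4)] = (-s**2*exp(s) + 8*s*exp(s) - 16*exp(s) - 1)/(s**2 - 8*s + 16), which equals f(s).

An antiderivative is F(s) = (-(s - 4)*exp(s) + 1)/(s - 4).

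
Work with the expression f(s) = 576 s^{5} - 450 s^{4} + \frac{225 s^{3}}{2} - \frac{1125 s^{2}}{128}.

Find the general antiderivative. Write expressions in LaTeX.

The substitution u = 4 s^{2} - \frac{5 s}{4} works: f is exactly (dF/du)*(du/ds) for that inner function.
Check: d/ds[\frac{3 s^{3} \left(16 s - 5\right)^{3}}{128}] = 576 s^{5} - 450 s^{4} + \frac{225 s^{3}}{2} - \frac{1125 s^{2}}{128} = f(s).

F(s) = \frac{3 s^{3} \left(16 s - 5\right)^{3}}{128} + C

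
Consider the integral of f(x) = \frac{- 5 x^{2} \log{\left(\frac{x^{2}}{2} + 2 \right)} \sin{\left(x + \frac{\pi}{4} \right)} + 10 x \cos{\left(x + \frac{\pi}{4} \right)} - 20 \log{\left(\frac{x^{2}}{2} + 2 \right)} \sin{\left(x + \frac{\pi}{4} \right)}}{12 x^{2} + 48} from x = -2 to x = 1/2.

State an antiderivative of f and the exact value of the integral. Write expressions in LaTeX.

f has the shape u'v + uv' for u = \frac{5 \cos{\left(x + \frac{\pi}{4} \right)}}{12} and v = \log{\left(\frac{x^{2}}{2} + 2 \right)} — it is the derivative of the product u*v.
F(x) = \frac{5 \log{\left(\frac{x^{2}}{2} + 2 \right)} \cos{\left(x + \frac{\pi}{4} \right)}}{12} is an antiderivative of f.
Check: d/dx[\frac{5 \log{\left(\frac{x^{2}}{2} + 2 \right)} \cos{\left(x + \frac{\pi}{4} \right)}}{12}] = \frac{- 5 x^{2} \log{\left(\frac{x^{2}}{2} + 2 \right)} \sin{\left(x + \frac{\pi}{4} \right)} + 10 x \cos{\left(x + \frac{\pi}{4} \right)} - 20 \log{\left(\frac{x^{2}}{2} + 2 \right)} \sin{\left(x + \frac{\pi}{4} \right)}}{12 x^{2} + 48} = f(x).
F(1/2) = \frac{5 \log{\left(\frac{17}{8} \right)} \cos{\left(\frac{1}{2} + \frac{\pi}{4} \right)}}{12}; F(-2) = \frac{5 \log{\left(4 \right)} \sin{\left(\frac{\pi}{4} + 2 \right)}}{12}.
Integral = F(1/2) - F(-2) = - \frac{5 \log{\left(4 \right)} \sin{\left(\frac{\pi}{4} + 2 \right)}}{12} + \frac{5 \log{\left(\frac{17}{8} \right)} \cos{\left(\frac{1}{2} + \frac{\pi}{4} \right)}}{12}.

Antiderivative: F(x) = \frac{5 \log{\left(\frac{x^{2}}{2} + 2 \right)} \cos{\left(x + \frac{\pi}{4} \right)}}{12}; value = - \frac{5 \log{\left(4 \right)} \sin{\left(\frac{\pi}{4} + 2 \right)}}{12} + \frac{5 \log{\left(\frac{17}{8} \right)} \cos{\left(\frac{1}{2} + \frac{\pi}{4} \right)}}{12}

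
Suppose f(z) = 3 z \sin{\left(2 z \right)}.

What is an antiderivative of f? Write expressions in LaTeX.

A first test for any F(z): its z-derivative must equal f(z) identically.
Check: d/dz[\frac{3 \left(- 2 z \cos{\left(2 z \right)} + \sin{\left(2 z \right)}\right)}{4}] = 3 z \sin{\left(2 z \right)} = f(z).

An antiderivative is F(z) = \frac{3 \left(- 2 z \cos{\left(2 z \right)} + \sin{\left(2 z \right)}\right)}{4}.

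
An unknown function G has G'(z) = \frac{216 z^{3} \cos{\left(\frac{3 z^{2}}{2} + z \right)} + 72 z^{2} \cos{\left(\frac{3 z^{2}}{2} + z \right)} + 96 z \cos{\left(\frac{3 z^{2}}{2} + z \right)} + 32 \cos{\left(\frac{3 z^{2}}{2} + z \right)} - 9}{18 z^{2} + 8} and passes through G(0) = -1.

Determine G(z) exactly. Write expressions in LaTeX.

G(z) = 4 \sin{\left(\frac{3 z^{2}}{2} + z \right)} - \frac{3 \operatorname{atan}{\left(\frac{3 z}{2} \right)}}{4} - 1

The proposed G(z) is checked by its d/dz: the result must match the given G'(z).
A general antiderivative is 4 \sin{\left(\frac{3 z^{2}}{2} + z \right)} - \frac{3 \operatorname{atan}{\left(\frac{3 z}{2} \right)}}{4} + C.
The condition gives C = -1 - (0) = -1.
So G(z) = 4 \sin{\left(\frac{3 z^{2}}{2} + z \right)} - \frac{3 \operatorname{atan}{\left(\frac{3 z}{2} \right)}}{4} - 1.
Check: d/dz[4 \sin{\left(\frac{3 z^{2}}{2} + z \right)} - \frac{3 \operatorname{atan}{\left(\frac{3 z}{2} \right)}}{4} - 1] = \frac{216 z^{3} \cos{\left(\frac{3 z^{2}}{2} + z \right)} + 72 z^{2} \cos{\left(\frac{3 z^{2}}{2} + z \right)} + 96 z \cos{\left(\frac{3 z^{2}}{2} + z \right)} + 32 \cos{\left(\frac{3 z^{2}}{2} + z \right)} - 9}{18 z^{2} + 8} = G'(z).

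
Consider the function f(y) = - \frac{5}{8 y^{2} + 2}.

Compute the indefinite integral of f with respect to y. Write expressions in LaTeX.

A first test for any F(y): its y-derivative must equal f(y) identically.
Check: d/dy[- \frac{5 \operatorname{atan}{\left(2 y \right)}}{4}] = - \frac{5}{8 y^{2} + 2} = f(y).

F(y) = - \frac{5 \operatorname{atan}{\left(2 y \right)}}{4} + C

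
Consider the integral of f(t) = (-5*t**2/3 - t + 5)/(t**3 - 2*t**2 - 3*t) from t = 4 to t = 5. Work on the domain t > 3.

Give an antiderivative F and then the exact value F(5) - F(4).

Antiderivative: F(t) = -5*log(t)/3 - 13*log(t - 3)/12 + 13*log(t + 1)/12; value = -11*log(5)/4 - 13*log(2)/12 + 13*log(6)/12 + 5*log(4)/3

Factor the denominator (3*t*(t - 3)*(t + 1)) and decompose: f = 13/(12*(t + 1)) - 13/(12*(t - 3)) - 5/(3*t); each piece integrates to a log, atan, or power term.
F(t) = -5*log(t)/3 - 13*log(t - 3)/12 + 13*log(t + 1)/12 is an antiderivative of f.
Check: d/dt[-5*log(t)/3 - 13*log(t - 3)/12 + 13*log(t + 1)/12] = (-5*t**2 - 3*t + 15)/(3*t**3 - 6*t**2 - 9*t), which equals f(t).
F(5) = -5*log(5)/3 - 13*log(2)/12 + 13*log(6)/12; F(4) = -5*log(4)/3 + 13*log(5)/12.
Integral = F(5) - F(4) = -11*log(5)/4 - 13*log(2)/12 + 13*log(6)/12 + 5*log(4)/3.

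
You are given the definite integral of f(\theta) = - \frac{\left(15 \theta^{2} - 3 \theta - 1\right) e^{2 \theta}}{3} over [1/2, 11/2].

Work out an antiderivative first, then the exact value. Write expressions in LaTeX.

Antiderivative: F(\theta) = - \frac{5 \theta^{2} e^{2 \theta}}{2} + 3 \theta e^{2 \theta} - \frac{4 e^{2 \theta}}{3}; value = - \frac{1451 e^{11}}{24} + \frac{11 e}{24}

f has the shape u'v + uv' for u = - \frac{5 \theta^{2}}{2} + 3 \theta - \frac{4}{3} and v = e^{2 \theta} — it is the derivative of the product u*v.
F(\theta) = - \frac{5 \theta^{2} e^{2 \theta}}{2} + 3 \theta e^{2 \theta} - \frac{4 e^{2 \theta}}{3} is an antiderivative of f.
Check: d/d\theta[- \frac{5 \theta^{2} e^{2 \theta}}{2} + 3 \theta e^{2 \theta} - \frac{4 e^{2 \theta}}{3}] = - 5 \theta^{2} e^{2 \theta} + \theta e^{2 \theta} + \frac{e^{2 \theta}}{3}, which equals f(\theta).
F(11/2) = - \frac{1451 e^{11}}{24}; F(1/2) = - \frac{11 e}{24}.
Integral = F(11/2) - F(1/2) = - \frac{1451 e^{11}}{24} + \frac{11 e}{24}.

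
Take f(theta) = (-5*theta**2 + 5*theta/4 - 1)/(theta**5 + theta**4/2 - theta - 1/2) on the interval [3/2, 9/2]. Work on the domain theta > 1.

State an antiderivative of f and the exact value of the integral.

Antiderivative: F(theta) = -19*log(theta - 1)/24 + 46*log(theta + 1/2)/15 - 29*log(theta + 1)/8 + 27*log(theta**2 + 1)/40 - 13*atan(theta)/10; value = -29*log(11/2)/8 - 463*log(2)/120 - 13*atan(9/2)/10 - 19*log(7/2)/24 - 27*log(13/4)/40 + 13*atan(3/2)/10 + 27*log(85/4)/40 + 29*log(5/2)/8 + 46*log(5)/15

The denominator factors as 2*(theta - 1)*(theta + 1)*(2*theta + 1)*(theta**2 + 1); partial fractions split f into directly integrable pieces: (27*theta - 26)/(20*(theta**2 + 1)) + 92/(15*(2*theta + 1)) - 29/(8*(theta + 1)) - 19/(24*(theta - 1)).
F(theta) = -19*log(theta - 1)/24 + 46*log(theta + 1/2)/15 - 29*log(theta + 1)/8 + 27*log(theta**2 + 1)/40 - 13*atan(theta)/10 is an antiderivative of f.
Check: d/dtheta[-19*log(theta - 1)/24 + 46*log(theta + 1/2)/15 - 29*log(theta + 1)/8 + 27*log(theta**2 + 1)/40 - 13*atan(theta)/10] = (-20*theta**2 + 5*theta - 4)/(4*theta**5 + 2*theta**4 - 4*theta - 2), which equals f(theta).
F(9/2) = -29*log(11/2)/8 - 13*atan(9/2)/10 - 19*log(7/2)/24 + 27*log(85/4)/40 + 46*log(5)/15; F(3/2) = -29*log(5/2)/8 - 13*atan(3/2)/10 + 27*log(13/4)/40 + 463*log(2)/120.
Integral = F(9/2) - F(3/2) = -29*log(11/2)/8 - 463*log(2)/120 - 13*atan(9/2)/10 - 19*log(7/2)/24 - 27*log(13/4)/40 + 13*atan(3/2)/10 + 27*log(85/4)/40 + 29*log(5/2)/8 + 46*log(5)/15.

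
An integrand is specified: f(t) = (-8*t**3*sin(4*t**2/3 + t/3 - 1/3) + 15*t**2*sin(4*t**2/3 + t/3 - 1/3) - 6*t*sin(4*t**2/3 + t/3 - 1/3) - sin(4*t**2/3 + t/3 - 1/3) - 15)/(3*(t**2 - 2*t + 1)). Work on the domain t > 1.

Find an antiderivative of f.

An antiderivative is F(t) = cos(4*t**2/3 + t/3 - 1/3) + 5/(t - 1).

For F(t) to be correct the identity F'(t) - f(t) = 0 must hold.
Check: d/dt[cos(4*t**2/3 + t/3 - 1/3) + 5/(t - 1)] = (-8*t**3*sin(4*t**2/3 + t/3 - 1/3) + 15*t**2*sin(4*t**2/3 + t/3 - 1/3) - 6*t*sin(4*t**2/3 + t/3 - 1/3) - sin(4*t**2/3 + t/3 - 1/3) - 15)/(3*t**2 - 6*t + 3), which equals f(t).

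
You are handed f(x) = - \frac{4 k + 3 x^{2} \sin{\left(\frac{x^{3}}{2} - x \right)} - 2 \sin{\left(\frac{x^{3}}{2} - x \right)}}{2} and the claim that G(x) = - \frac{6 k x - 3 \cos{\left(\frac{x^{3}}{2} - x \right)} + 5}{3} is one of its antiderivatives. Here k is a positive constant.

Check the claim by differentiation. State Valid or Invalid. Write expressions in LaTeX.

d/dx[G] = - 2 k - \frac{3 x^{2} \sin{\left(\frac{x^{3}}{2} - x \right)}}{2} + \sin{\left(\frac{x^{3}}{2} - x \right)}
This equals f(x) exactly, so the claim holds.

Valid - the claim checks out under differentiation.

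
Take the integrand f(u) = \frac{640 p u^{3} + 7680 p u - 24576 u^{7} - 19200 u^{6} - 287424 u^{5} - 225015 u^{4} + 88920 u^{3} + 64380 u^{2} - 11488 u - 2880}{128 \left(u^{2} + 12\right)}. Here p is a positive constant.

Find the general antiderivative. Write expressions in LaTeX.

Any candidate F(u) must reproduce f(u) exactly when differentiated.
Check: d/du[\frac{5 p u^{2}}{2} + \frac{\left(- 4 u^{2} - \frac{5 u}{4} + 1\right)^{3}}{2} - \log{\left(\frac{u^{2}}{2} + 6 \right)}] = \frac{640 p u^{3} + 7680 p u - 24576 u^{7} - 19200 u^{6} - 287424 u^{5} - 225015 u^{4} + 88920 u^{3} + 64380 u^{2} - 11488 u - 2880}{128 u^{2} + 1536}, which equals f(u).

F(u) = \frac{5 p u^{2}}{2} + \frac{\left(- 4 u^{2} - \frac{5 u}{4} + 1\right)^{3}}{2} - \log{\left(\frac{u^{2}}{2} + 6 \right)} + C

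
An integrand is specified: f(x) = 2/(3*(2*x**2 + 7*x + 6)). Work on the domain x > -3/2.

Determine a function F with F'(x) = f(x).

Factor the denominator (3*(x + 2)*(2*x + 3)) and decompose: f = 4/(3*(2*x + 3)) - 2/(3*(x + 2)); each piece integrates to a log, atan, or power term.
Check: d/dx[2*log(x + 3/2)/3 - 2*log(x + 2)/3] = 2/(6*x**2 + 21*x + 18), which equals f(x).

An antiderivative is F(x) = 2*log(x + 3/2)/3 - 2*log(x + 2)/3.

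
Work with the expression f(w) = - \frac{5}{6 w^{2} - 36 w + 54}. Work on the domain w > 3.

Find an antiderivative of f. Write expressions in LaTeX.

Recover f(w) by differentiating a candidate F(w); any mismatch rules it out.
Check: d/dw[\frac{5}{6 w - 18}] = - \frac{5}{6 w^{2} - 36 w + 54} = f(w).

An antiderivative is F(w) = \frac{5}{6 w - 18}.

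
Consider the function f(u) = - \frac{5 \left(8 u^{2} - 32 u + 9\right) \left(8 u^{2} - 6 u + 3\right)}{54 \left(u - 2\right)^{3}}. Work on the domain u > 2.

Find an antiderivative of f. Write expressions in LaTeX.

An antiderivative is F(u) = - \frac{5 \left(\frac{4 u^{2}}{3} - u + \frac{1}{2}\right)^{2}}{3 \left(u - 2\right)^{2}}.

Recognize the product-rule pattern: f = v'r + vr' with v = - \frac{5}{3 \left(u - 2\right)^{2}}, r = \left(\frac{4 u^{2}}{3} - u + \frac{1}{2}\right)^{2}, so integration by parts undoes it.
Check: d/du[- \frac{5 \left(\frac{4 u^{2}}{3} - u + \frac{1}{2}\right)^{2}}{3 \left(u - 2\right)^{2}}] = \frac{- 320 u^{4} + 1520 u^{3} - 1440 u^{2} + 750 u - 135}{54 u^{3} - 324 u^{2} + 648 u - 432}, which equals f(u).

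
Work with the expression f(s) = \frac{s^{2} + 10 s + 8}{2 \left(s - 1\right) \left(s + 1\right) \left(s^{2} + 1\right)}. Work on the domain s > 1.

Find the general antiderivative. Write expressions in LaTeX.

F(s) = \frac{19 \log{\left(s - 1 \right)}}{8} + \frac{\log{\left(s + 1 \right)}}{8} - \frac{5 \log{\left(s^{2} + 1 \right)}}{4} - \frac{7 \operatorname{atan}{\left(s \right)}}{4} + C

The denominator factors as 2 \left(s - 1\right) \left(s + 1\right) \left(s^{2} + 1\right); partial fractions split f into directly integrable pieces: - \frac{10 s + 7}{4 \left(s^{2} + 1\right)} + \frac{1}{8 \left(s + 1\right)} + \frac{19}{8 \left(s - 1\right)}.
Check: d/ds[\frac{19 \log{\left(s - 1 \right)}}{8} + \frac{\log{\left(s + 1 \right)}}{8} - \frac{5 \log{\left(s^{2} + 1 \right)}}{4} - \frac{7 \operatorname{atan}{\left(s \right)}}{4}] = \frac{s^{2} + 10 s + 8}{2 s^{4} - 2}, which equals f(s).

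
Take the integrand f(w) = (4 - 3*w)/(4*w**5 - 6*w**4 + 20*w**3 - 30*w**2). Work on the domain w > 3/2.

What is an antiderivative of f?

An antiderivative is F(w) = log(w)/90 - 2*log(w - 3/2)/261 - log(w**2 + 5)/580 + 21*sqrt(5)*atan(sqrt(5)*w/5)/725 + 2/(15*w).

Factor the denominator (2*w**2*(2*w - 3)*(w**2 + 5)) and decompose: f = -(w - 42)/(290*(w**2 + 5)) - 4/(261*(2*w - 3)) + 1/(90*w) - 2/(15*w**2); each piece integrates to a log, atan, or power term.
Check: d/dw[log(w)/90 - 2*log(w - 3/2)/261 - log(w**2 + 5)/580 + 21*sqrt(5)*atan(sqrt(5)*w/5)/725 + 2/(15*w)] = (4 - 3*w)/(4*w**5 - 6*w**4 + 20*w**3 - 30*w**2) = f(w).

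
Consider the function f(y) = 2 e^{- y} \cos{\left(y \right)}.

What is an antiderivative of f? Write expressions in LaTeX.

An antiderivative is F(y) = \left(\sin{\left(y \right)} - \cos{\left(y \right)}\right) e^{- y}.

A candidate is checked by its d/dy: the result must match f(y).
Check: d/dy[\left(\sin{\left(y \right)} - \cos{\left(y \right)}\right) e^{- y}] = 2 e^{- y} \cos{\left(y \right)} = f(y).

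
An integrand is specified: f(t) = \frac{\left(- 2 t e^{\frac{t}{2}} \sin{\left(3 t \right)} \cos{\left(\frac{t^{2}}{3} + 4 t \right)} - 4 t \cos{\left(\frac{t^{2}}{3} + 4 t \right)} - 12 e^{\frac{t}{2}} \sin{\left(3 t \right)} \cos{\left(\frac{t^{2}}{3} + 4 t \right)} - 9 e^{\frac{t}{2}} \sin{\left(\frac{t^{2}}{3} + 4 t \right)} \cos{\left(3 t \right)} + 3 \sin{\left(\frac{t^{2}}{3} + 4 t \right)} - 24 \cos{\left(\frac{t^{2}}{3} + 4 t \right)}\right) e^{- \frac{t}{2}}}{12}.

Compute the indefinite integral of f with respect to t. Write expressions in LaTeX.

Recognize the product-rule pattern: f = u'v + uv' with u = - \frac{\sin{\left(3 t \right)}}{4} - \frac{e^{- \frac{t}{2}}}{2}, v = \sin{\left(\frac{t^{2}}{3} + 4 t \right)}, so integration by parts undoes it.
Check: d/dt[- \frac{\left(e^{\frac{t}{2}} \sin{\left(3 t \right)} + 2\right) e^{- \frac{t}{2}} \sin{\left(\frac{t^{2}}{3} + 4 t \right)}}{4}] = \frac{\left(- 2 t e^{\frac{t}{2}} \sin{\left(3 t \right)} \cos{\left(\frac{t^{2}}{3} + 4 t \right)} - 4 t \cos{\left(\frac{t^{2}}{3} + 4 t \right)} - 12 e^{\frac{t}{2}} \sin{\left(3 t \right)} \cos{\left(\frac{t^{2}}{3} + 4 t \right)} - 9 e^{\frac{t}{2}} \sin{\left(\frac{t^{2}}{3} + 4 t \right)} \cos{\left(3 t \right)} + 3 \sin{\left(\frac{t^{2}}{3} + 4 t \right)} - 24 \cos{\left(\frac{t^{2}}{3} + 4 t \right)}\right) e^{- \frac{t}{2}}}{12} = f(t).

F(t) = - \frac{\left(e^{\frac{t}{2}} \sin{\left(3 t \right)} + 2\right) e^{- \frac{t}{2}} \sin{\left(\frac{t^{2}}{3} + 4 t \right)}}{4} + C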